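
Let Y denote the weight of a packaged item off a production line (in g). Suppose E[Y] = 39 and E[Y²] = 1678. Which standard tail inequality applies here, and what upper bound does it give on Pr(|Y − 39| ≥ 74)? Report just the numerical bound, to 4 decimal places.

0.0287

The first two moments determine the variance, so Chebyshev's inequality is the sharpest standard bound available.
Var(Y) = E[Y²] − (E[Y])² = 1678 − 1521 = 157.
Chebyshev's inequality: Pr(|Y − μ| ≥ t) ≤ Var(Y)/t² = 157/5476 = 0.0287.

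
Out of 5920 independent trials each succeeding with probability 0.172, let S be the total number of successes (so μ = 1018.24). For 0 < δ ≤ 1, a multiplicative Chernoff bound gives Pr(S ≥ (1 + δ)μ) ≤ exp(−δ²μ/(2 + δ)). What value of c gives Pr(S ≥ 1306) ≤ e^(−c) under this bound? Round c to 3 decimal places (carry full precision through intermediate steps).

Write 1306 = (1 + δ)μ, so δ = 1306/1018.24 − 1 = 0.2826053…
Then the exponent is δ²μ/(2 + δ) = (1306 − μ)² / (μ·(2 + δ)) = 35.627051.

35.627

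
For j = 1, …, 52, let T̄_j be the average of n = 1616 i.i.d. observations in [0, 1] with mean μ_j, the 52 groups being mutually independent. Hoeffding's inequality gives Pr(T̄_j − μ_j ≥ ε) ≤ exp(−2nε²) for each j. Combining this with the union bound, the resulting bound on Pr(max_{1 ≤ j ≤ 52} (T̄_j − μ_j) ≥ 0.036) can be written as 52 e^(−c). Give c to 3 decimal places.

4.189

Union bound over the 52 events: Pr(max_{1 ≤ j ≤ 52} (T̄_j − μ_j) ≥ 0.036) ≤ 52·exp(−2nε²) = 52 exp(−2·1616·0.036²).
So c = 2·1616·0.036² = 4.1887.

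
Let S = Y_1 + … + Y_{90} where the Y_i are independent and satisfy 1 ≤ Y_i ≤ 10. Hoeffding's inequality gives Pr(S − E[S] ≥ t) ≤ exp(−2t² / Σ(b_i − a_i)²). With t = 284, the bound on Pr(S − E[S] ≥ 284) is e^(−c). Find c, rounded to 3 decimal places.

22.128

Σ(b_i − a_i)² = 90·(9)² = 7290.
c = 2t²/7290 = 2·284²/7290 = 22.1278.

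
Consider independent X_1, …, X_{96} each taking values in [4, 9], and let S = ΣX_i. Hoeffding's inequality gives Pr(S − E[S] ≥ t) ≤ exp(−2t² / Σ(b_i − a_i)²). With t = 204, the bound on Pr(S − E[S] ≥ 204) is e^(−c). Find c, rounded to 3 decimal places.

Σ(b_i − a_i)² = 96·(5)² = 2400.
c = 2t²/2400 = 2·204²/2400 = 34.6800.

34.680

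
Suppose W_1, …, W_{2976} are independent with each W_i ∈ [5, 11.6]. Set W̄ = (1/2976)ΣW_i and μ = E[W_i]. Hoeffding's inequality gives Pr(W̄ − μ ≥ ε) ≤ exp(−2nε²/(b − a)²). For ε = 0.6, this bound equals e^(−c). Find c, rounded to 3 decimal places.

c = 2nε²/(b − a)² = 2·2976·0.6² / 6.6² = 49.1901.

49.190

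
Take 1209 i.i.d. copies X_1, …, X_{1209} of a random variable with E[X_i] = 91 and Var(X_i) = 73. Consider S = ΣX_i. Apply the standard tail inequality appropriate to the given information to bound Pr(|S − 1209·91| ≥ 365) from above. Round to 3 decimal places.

0.662

With mean and variance of each term known, Chebyshev's inequality bounds the deviation of the sum (or sample mean).
Var(S) = n·Var(X_i) = 1209·73 = 88257.
Chebyshev: Pr(|S − 1209·91| ≥ 365) ≤ Var(S)/365² = 88257/133225 = 0.6625.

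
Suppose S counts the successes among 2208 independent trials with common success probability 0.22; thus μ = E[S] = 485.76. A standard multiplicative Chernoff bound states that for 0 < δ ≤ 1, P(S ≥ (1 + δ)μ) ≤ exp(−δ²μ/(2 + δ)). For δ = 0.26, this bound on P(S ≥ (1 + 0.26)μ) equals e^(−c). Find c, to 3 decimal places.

c = δ²μ/(2 + δ) = 0.26²·485.76/(2 + 0.26) = 14.5298.

14.530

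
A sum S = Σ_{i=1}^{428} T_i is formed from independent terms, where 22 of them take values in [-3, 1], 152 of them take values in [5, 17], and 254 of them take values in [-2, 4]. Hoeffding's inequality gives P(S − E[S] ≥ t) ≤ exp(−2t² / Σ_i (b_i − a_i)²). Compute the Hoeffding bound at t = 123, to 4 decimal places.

0.3813

Σ(b_i − a_i)² = 22·4² + 152·12² + 254·6² = 31384.
Exponent = 2·123² / 31384 = 0.96412.
Bound = exp(−0.96412) = 0.38132.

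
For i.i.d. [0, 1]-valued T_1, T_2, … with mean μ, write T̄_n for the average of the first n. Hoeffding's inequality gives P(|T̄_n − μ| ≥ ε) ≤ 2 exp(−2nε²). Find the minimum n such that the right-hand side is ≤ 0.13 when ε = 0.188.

39

Require 2·exp(−2nε²) ≤ 0.13, i.e. 2nε² ≥ ln(2/0.13) = 2.733368.
So n ≥ 2.733368 / (2·0.188²) = 38.668.
The smallest integer n is 39.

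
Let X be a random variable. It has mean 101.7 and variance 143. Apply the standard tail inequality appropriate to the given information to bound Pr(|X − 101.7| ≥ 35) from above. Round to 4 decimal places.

0.1167

Mean and variance are known, so Chebyshev's inequality applies.
Chebyshev: Pr(|X − μ| ≥ t) ≤ Var(X)/t².
Bound = 143 / 1225 = 0.1167.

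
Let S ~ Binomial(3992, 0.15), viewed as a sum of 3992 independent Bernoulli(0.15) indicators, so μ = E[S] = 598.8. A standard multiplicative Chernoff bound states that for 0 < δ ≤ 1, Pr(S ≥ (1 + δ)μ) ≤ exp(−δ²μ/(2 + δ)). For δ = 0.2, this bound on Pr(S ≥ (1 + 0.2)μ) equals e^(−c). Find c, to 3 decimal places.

10.887

c = δ²μ/(2 + δ) = 0.2²·598.8/(2 + 0.2) = 10.8873.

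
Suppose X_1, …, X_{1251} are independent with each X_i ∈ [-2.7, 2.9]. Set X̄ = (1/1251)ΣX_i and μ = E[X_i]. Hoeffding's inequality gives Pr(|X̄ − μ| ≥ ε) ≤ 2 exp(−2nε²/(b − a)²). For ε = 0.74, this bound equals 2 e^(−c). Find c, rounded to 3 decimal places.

c = 2nε²/(b − a)² = 2·1251·0.74² / 5.6² = 43.6893.

43.689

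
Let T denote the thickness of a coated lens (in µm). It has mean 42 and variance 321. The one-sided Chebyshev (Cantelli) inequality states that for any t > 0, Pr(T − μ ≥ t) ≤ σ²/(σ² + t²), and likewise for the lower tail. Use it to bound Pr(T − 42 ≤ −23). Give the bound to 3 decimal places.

0.378

Here σ² = 321 and t = 23, so σ² + t² = 850.
Cantelli's bound: 321/850 = 0.3776.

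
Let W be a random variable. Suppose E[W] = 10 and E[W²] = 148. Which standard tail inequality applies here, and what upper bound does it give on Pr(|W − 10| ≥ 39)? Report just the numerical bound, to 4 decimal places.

The first two moments determine the variance, so Chebyshev's inequality is the sharpest standard bound available.
Var(W) = E[W²] − (E[W])² = 148 − 100 = 48.
Chebyshev's inequality: Pr(|W − μ| ≥ t) ≤ Var(W)/t² = 48/1521 = 0.0316.

0.0316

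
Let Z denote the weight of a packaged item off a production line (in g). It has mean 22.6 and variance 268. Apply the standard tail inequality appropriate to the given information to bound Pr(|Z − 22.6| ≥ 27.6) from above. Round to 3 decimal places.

0.352

Mean and variance are known, so Chebyshev's inequality applies.
Chebyshev: Pr(|Z − μ| ≥ t) ≤ Var(Z)/t².
Bound = 268 / 761.76 = 0.3518.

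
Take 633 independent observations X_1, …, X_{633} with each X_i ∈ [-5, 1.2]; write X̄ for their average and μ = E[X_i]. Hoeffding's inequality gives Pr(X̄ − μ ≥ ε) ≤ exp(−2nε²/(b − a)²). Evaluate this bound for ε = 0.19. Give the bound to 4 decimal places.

0.3045

Exponent: 2nε²/(b − a)² = 2·633·0.19² / 6.2² = 1.18893.
Bound = exp(−1.18893) = 0.30455.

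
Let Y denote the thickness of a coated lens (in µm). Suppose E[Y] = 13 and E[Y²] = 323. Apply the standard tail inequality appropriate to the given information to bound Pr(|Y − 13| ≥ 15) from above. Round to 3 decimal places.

0.684

The first two moments determine the variance, so Chebyshev's inequality is the sharpest standard bound available.
Var(Y) = E[Y²] − (E[Y])² = 323 − 169 = 154.
Chebyshev's inequality: Pr(|Y − μ| ≥ t) ≤ Var(Y)/t² = 154/225 = 0.6844.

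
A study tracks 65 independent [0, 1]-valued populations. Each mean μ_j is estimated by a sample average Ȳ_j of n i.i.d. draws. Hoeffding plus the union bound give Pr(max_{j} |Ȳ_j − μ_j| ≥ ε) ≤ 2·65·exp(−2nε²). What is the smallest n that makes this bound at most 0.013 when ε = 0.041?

Need 2·65·exp(−2nε²) ≤ 0.013, i.e. exp(−2nε²) ≤ 0.013/130.
So 2nε² ≥ ln(130/0.013) = 9.210340.
Hence n ≥ 9.210340/(2·0.041²) = 2739.542.
The smallest integer n is 2740.

2740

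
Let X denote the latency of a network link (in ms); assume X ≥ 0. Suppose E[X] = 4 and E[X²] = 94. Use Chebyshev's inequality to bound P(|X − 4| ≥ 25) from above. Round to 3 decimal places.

0.125

Var(X) = E[X²] − (E[X])² = 94 − 16 = 78.
Chebyshev's inequality: P(|X − μ| ≥ t) ≤ Var(X)/t² = 78/625 = 0.1248.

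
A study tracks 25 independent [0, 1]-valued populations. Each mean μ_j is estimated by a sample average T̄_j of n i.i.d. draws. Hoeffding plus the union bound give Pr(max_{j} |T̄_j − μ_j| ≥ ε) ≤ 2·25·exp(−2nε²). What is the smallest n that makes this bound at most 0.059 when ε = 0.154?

Need 2·25·exp(−2nε²) ≤ 0.059, i.e. exp(−2nε²) ≤ 0.059/50.
So 2nε² ≥ ln(50/0.059) = 6.742241.
Hence n ≥ 6.742241/(2·0.154²) = 142.145.
The smallest integer n is 143.

143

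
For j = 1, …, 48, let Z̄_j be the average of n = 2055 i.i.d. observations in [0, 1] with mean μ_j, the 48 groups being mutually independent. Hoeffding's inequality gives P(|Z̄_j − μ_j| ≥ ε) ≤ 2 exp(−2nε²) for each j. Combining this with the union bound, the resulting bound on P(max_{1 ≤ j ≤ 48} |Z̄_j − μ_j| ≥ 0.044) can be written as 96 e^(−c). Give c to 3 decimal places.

7.957

Union bound over the 48 events: P(max_{1 ≤ j ≤ 48} |Z̄_j − μ_j| ≥ 0.044) ≤ 48·2·exp(−2nε²) = 96 exp(−2·2055·0.044²).
So c = 2·2055·0.044² = 7.9570.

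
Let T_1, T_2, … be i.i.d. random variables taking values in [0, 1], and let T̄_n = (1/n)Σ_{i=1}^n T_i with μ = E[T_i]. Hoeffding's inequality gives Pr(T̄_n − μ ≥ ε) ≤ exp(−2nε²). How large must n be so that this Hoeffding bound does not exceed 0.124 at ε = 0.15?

47

Require exp(−2nε²) ≤ 0.124, i.e. 2nε² ≥ ln(1/0.124) = 2.087474.
So n ≥ 2.087474 / (2·0.15²) = 46.388.
The smallest integer n is 47.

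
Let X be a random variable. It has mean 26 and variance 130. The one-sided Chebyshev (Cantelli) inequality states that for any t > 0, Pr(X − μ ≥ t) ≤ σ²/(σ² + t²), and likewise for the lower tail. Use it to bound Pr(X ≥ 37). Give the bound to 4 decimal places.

0.5179

Here σ² = 130 and t = 11, so σ² + t² = 251.
Cantelli's bound: 130/251 = 0.5179.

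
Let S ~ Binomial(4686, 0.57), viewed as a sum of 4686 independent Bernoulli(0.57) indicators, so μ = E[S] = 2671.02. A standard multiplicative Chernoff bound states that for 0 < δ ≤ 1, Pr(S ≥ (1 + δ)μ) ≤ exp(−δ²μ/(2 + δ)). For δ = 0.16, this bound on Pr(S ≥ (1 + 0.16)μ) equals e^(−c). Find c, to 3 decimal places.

31.657

c = δ²μ/(2 + δ) = 0.16²·2671.02/(2 + 0.16) = 31.6565.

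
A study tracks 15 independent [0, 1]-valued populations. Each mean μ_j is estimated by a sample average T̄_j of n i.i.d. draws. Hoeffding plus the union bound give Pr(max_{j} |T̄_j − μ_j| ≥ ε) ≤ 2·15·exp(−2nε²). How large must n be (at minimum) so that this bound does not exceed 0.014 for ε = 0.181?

Need 2·15·exp(−2nε²) ≤ 0.014, i.e. exp(−2nε²) ≤ 0.014/30.
So 2nε² ≥ ln(30/0.014) = 7.669895.
Hence n ≥ 7.669895/(2·0.181²) = 117.058.
The smallest integer n is 118.

118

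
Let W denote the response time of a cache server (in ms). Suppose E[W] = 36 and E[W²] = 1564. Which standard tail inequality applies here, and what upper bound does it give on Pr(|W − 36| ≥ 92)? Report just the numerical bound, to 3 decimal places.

0.032

The first two moments determine the variance, so Chebyshev's inequality is the sharpest standard bound available.
Var(W) = E[W²] − (E[W])² = 1564 − 1296 = 268.
Chebyshev's inequality: Pr(|W − μ| ≥ t) ≤ Var(W)/t² = 268/8464 = 0.0317.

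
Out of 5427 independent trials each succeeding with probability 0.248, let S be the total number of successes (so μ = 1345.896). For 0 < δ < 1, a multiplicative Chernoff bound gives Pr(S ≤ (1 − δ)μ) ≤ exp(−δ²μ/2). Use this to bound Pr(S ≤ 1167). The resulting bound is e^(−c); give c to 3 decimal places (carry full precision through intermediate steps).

11.889

Write 1167 = (1 − δ)μ, so δ = 1 − 1167/1345.896 = 0.1329196…
Then the exponent is δ²μ/2 = (μ − 1167)²/(2μ) = 11.889395.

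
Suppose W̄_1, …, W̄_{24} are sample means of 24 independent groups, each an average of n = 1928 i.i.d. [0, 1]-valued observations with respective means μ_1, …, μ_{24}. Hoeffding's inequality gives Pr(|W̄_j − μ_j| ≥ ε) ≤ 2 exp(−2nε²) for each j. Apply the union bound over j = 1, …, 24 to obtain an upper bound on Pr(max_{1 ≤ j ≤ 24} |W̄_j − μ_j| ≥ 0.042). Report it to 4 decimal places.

0.0534

Per-experiment Hoeffding bound: 2·exp(−2·1928·0.042²) = 2·exp(−6.80198) = 0.0022231.
Union bound over 24 events: 24·0.0022231 = 0.05336.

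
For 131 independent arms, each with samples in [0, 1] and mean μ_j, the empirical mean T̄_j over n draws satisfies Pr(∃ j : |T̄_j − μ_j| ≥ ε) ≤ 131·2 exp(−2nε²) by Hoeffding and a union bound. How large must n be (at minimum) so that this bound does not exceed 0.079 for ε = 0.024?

Need 2·131·exp(−2nε²) ≤ 0.079, i.e. exp(−2nε²) ≤ 0.079/262.
So 2nε² ≥ ln(262/0.079) = 8.106652.
Hence n ≥ 8.106652/(2·0.024²) = 7037.024.
The smallest integer n is 7038.

7038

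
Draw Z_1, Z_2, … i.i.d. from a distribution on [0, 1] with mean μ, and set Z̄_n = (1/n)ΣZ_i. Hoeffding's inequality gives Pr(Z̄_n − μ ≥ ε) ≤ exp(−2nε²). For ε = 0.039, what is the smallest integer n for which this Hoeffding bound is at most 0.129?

Require exp(−2nε²) ≤ 0.129, i.e. 2nε² ≥ ln(1/0.129) = 2.047943.
So n ≥ 2.047943 / (2·0.039²) = 673.223.
The smallest integer n is 674.

674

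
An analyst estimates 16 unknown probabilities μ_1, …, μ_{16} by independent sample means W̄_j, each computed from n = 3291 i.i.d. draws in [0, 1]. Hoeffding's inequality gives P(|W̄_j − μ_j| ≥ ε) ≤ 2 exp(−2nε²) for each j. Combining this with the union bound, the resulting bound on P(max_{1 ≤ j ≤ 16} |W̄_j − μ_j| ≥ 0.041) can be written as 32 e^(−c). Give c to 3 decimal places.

Union bound over the 16 events: P(max_{1 ≤ j ≤ 16} |W̄_j − μ_j| ≥ 0.041) ≤ 16·2·exp(−2nε²) = 32 exp(−2·3291·0.041²).
So c = 2·3291·0.041² = 11.0643.

11.064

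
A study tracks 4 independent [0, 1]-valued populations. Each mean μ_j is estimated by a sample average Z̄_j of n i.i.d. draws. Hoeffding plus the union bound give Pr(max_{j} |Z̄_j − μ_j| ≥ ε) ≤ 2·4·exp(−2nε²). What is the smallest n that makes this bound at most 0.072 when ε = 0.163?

89

Need 2·4·exp(−2nε²) ≤ 0.072, i.e. exp(−2nε²) ≤ 0.072/8.
So 2nε² ≥ ln(8/0.072) = 4.710531.
Hence n ≥ 4.710531/(2·0.163²) = 88.647.
The smallest integer n is 89.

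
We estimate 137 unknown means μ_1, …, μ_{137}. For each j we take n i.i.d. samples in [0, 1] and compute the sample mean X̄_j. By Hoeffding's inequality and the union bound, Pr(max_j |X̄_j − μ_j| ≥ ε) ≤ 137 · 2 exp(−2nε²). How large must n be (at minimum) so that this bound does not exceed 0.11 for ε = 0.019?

10832

Need 2·137·exp(−2nε²) ≤ 0.11, i.e. exp(−2nε²) ≤ 0.11/274.
So 2nε² ≥ ln(274/0.11) = 7.820403.
Hence n ≥ 7.820403/(2·0.019²) = 10831.583.
The smallest integer n is 10832.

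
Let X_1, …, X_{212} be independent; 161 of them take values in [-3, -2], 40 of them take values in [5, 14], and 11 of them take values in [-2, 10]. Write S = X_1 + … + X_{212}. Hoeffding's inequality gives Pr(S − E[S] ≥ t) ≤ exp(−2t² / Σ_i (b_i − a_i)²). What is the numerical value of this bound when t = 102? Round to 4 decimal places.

Σ(b_i − a_i)² = 161·1² + 40·9² + 11·12² = 4985.
Exponent = 2·102² / 4985 = 4.17412.
Bound = exp(−4.17412) = 0.01539.

0.0154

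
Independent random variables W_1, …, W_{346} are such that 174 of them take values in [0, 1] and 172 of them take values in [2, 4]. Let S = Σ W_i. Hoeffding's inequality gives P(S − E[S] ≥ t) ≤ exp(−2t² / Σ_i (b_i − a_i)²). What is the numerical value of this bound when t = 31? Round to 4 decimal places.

Σ(b_i − a_i)² = 174·1² + 172·2² = 862.
Exponent = 2·31² / 862 = 2.22970.
Bound = exp(−2.22970) = 0.10756.

0.1076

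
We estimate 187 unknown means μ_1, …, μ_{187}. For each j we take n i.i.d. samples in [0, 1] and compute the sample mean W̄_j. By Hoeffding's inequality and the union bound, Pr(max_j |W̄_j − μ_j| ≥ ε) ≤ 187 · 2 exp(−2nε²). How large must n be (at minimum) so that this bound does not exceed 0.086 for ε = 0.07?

Need 2·187·exp(−2nε²) ≤ 0.086, i.e. exp(−2nε²) ≤ 0.086/374.
So 2nε² ≥ ln(374/0.086) = 8.377664.
Hence n ≥ 8.377664/(2·0.07²) = 854.864.
The smallest integer n is 855.

855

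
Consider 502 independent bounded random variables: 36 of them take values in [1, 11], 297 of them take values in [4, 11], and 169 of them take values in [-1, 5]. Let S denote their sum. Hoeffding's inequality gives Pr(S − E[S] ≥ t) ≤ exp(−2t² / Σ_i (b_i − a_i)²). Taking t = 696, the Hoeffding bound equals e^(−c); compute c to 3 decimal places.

39.973

Σ(b_i − a_i)² = 36·10² + 297·7² + 169·6² = 24237.
c = 2t² / 24237 = 2·696² / 24237 = 39.9733.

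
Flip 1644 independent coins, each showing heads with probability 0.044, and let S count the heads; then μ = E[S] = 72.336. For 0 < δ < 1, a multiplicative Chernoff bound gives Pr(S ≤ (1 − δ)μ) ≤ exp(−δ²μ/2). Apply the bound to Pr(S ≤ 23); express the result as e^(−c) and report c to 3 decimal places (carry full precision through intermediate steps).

16.825

Write 23 = (1 − δ)μ, so δ = 1 − 23/72.336 = 0.6820394…
Then the exponent is δ²μ/2 = (μ − 23)²/(2μ) = 16.824547.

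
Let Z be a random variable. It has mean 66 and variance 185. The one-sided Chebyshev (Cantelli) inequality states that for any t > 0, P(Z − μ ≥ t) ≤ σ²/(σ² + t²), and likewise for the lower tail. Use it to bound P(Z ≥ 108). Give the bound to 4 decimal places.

0.0949

Here σ² = 185 and t = 42, so σ² + t² = 1949.
Cantelli's bound: 185/1949 = 0.0949.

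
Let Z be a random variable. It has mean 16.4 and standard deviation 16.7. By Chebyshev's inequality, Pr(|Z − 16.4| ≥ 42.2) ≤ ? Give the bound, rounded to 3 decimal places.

0.157

Chebyshev: Pr(|Z − μ| ≥ t) ≤ Var(Z)/t².
Var(Z) = σ² = 16.7² = 278.89.
Bound = 278.89 / 1780.84 = 0.1566.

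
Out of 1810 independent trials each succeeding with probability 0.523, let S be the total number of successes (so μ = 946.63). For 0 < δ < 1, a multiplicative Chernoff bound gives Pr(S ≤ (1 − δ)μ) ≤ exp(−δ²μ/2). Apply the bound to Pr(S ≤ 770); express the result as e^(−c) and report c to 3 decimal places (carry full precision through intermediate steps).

16.479

Write 770 = (1 − δ)μ, so δ = 1 − 770/946.63 = 0.1865882…
Then the exponent is δ²μ/2 = (μ − 770)²/(2μ) = 16.478538.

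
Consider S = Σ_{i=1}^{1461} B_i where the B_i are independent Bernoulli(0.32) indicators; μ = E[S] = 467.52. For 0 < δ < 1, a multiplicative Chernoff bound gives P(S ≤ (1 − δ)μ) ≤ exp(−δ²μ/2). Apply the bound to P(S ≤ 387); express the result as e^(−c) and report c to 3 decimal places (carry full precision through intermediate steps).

6.934

Write 387 = (1 − δ)μ, so δ = 1 − 387/467.52 = 0.1722279…
Then the exponent is δ²μ/2 = (μ − 387)²/(2μ) = 6.933896.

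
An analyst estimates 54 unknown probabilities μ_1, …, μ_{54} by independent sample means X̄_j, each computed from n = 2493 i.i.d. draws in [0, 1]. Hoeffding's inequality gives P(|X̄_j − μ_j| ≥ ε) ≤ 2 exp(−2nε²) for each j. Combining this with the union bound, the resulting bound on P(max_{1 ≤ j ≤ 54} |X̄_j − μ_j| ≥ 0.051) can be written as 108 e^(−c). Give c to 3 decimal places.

12.969

Union bound over the 54 events: P(max_{1 ≤ j ≤ 54} |X̄_j − μ_j| ≥ 0.051) ≤ 54·2·exp(−2nε²) = 108 exp(−2·2493·0.051²).
So c = 2·2493·0.051² = 12.9686.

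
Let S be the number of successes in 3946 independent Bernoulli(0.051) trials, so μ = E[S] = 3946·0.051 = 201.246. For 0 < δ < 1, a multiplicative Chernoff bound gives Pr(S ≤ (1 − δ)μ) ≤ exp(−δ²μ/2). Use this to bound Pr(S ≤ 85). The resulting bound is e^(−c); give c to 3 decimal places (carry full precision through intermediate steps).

Write 85 = (1 − δ)μ, so δ = 1 − 85/201.246 = 0.5776314…
Then the exponent is δ²μ/2 = (μ − 85)²/(2μ) = 33.573667.

33.574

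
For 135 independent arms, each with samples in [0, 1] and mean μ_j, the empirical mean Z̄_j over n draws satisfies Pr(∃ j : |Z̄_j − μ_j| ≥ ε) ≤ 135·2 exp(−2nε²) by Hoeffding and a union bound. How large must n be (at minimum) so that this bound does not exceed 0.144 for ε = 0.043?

2038

Need 2·135·exp(−2nε²) ≤ 0.144, i.e. exp(−2nε²) ≤ 0.144/270.
So 2nε² ≥ ln(270/0.144) = 7.536364.
Hence n ≥ 7.536364/(2·0.043²) = 2037.957.
The smallest integer n is 2038.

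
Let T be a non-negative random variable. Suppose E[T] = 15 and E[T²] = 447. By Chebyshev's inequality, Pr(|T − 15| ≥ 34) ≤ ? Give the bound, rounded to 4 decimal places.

Var(T) = E[T²] − (E[T])² = 447 − 225 = 222.
Chebyshev's inequality: Pr(|T − μ| ≥ t) ≤ Var(T)/t² = 222/1156 = 0.1920.

0.1920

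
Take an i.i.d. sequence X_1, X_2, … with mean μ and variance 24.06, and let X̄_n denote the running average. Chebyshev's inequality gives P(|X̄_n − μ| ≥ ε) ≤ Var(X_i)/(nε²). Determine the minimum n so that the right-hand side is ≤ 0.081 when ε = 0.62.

Require 24.06/(n·0.62²) ≤ 0.081, i.e. n ≥ 24.06/(0.081·0.62²) = 772.729.
The smallest integer n is 773.

773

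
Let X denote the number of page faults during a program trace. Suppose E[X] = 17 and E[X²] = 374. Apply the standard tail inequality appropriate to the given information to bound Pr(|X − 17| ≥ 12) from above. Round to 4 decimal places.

The first two moments determine the variance, so Chebyshev's inequality is the sharpest standard bound available.
Var(X) = E[X²] − (E[X])² = 374 − 289 = 85.
Chebyshev's inequality: Pr(|X − μ| ≥ t) ≤ Var(X)/t² = 85/144 = 0.5903.

0.5903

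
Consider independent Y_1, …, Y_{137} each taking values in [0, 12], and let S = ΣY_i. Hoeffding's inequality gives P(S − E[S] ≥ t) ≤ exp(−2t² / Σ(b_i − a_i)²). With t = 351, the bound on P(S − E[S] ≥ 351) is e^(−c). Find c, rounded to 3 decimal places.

12.490

Σ(b_i − a_i)² = 137·(12)² = 19728.
c = 2t²/19728 = 2·351²/19728 = 12.4900.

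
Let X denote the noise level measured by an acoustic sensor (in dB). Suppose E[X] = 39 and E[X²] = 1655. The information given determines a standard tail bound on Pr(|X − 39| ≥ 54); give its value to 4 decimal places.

The first two moments determine the variance, so Chebyshev's inequality is the sharpest standard bound available.
Var(X) = E[X²] − (E[X])² = 1655 − 1521 = 134.
Chebyshev's inequality: Pr(|X − μ| ≥ t) ≤ Var(X)/t² = 134/2916 = 0.0460.

0.0460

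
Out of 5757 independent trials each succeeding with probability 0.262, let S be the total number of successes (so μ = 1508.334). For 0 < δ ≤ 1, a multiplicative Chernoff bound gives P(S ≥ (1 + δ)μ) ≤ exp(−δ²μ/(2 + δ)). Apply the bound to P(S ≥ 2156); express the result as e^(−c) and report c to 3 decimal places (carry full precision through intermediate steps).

Write 2156 = (1 + δ)μ, so δ = 2156/1508.334 − 1 = 0.4293916…
Then the exponent is δ²μ/(2 + δ) = (2156 − μ)² / (μ·(2 + δ)) = 114.474076.

114.474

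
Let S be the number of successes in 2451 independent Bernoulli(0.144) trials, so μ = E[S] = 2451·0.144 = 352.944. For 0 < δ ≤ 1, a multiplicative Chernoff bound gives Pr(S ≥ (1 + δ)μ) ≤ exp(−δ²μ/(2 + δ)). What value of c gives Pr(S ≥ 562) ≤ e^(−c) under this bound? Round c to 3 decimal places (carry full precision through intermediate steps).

47.767

Write 562 = (1 + δ)μ, so δ = 562/352.944 − 1 = 0.5923206…
Then the exponent is δ²μ/(2 + δ) = (562 − μ)² / (μ·(2 + δ)) = 47.767307.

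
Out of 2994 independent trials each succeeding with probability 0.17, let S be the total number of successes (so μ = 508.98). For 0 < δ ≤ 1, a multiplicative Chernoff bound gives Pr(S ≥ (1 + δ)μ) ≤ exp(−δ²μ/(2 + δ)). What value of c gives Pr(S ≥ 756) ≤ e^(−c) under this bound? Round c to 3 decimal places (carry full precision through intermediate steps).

48.237

Write 756 = (1 + δ)μ, so δ = 756/508.98 − 1 = 0.4853236…
Then the exponent is δ²μ/(2 + δ) = (756 − μ)² / (μ·(2 + δ)) = 48.237032.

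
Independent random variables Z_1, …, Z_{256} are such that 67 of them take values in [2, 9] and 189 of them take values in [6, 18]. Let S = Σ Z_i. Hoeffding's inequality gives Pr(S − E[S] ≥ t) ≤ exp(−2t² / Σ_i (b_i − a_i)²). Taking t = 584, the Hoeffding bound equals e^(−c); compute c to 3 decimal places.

22.365

Σ(b_i − a_i)² = 67·7² + 189·12² = 30499.
c = 2t² / 30499 = 2·584² / 30499 = 22.3651.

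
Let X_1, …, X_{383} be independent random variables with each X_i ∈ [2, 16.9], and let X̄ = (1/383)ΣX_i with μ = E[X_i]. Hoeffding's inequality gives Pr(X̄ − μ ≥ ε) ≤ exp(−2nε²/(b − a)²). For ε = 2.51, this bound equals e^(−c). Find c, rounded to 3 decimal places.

c = 2nε²/(b − a)² = 2·383·2.51² / 14.9² = 21.7372.

21.737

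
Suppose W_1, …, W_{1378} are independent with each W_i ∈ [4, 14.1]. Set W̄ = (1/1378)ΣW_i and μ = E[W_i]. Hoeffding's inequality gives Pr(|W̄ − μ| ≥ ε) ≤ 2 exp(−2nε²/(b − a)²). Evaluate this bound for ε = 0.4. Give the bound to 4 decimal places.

0.0265

Exponent: 2nε²/(b − a)² = 2·1378·0.4² / 10.1² = 4.32271.
Bound = 2·exp(−4.32271) = 0.02653.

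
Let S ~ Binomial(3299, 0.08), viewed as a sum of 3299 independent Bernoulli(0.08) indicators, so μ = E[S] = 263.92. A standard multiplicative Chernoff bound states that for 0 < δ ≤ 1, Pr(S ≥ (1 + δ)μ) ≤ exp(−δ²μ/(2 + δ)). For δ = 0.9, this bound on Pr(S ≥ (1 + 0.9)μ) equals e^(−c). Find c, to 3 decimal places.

73.716

c = δ²μ/(2 + δ) = 0.9²·263.92/(2 + 0.9) = 73.7156.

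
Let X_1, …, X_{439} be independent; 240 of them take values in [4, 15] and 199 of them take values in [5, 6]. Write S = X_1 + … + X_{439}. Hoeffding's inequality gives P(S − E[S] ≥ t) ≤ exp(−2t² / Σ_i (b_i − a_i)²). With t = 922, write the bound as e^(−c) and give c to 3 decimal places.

Σ(b_i − a_i)² = 240·11² + 199·1² = 29239.
c = 2t² / 29239 = 2·922² / 29239 = 58.1473.

58.147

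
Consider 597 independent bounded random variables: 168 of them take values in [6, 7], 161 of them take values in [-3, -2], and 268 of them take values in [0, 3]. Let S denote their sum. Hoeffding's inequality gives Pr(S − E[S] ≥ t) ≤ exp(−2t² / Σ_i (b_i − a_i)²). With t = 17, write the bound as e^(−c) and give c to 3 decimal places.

0.211

Σ(b_i − a_i)² = 168·1² + 161·1² + 268·3² = 2741.
c = 2t² / 2741 = 2·17² / 2741 = 0.2109.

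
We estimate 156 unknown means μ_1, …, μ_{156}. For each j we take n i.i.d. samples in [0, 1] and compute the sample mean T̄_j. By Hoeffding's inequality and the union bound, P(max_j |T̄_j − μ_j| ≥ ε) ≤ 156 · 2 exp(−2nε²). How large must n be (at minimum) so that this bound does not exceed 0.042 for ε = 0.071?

Need 2·156·exp(−2nε²) ≤ 0.042, i.e. exp(−2nε²) ≤ 0.042/312.
So 2nε² ≥ ln(312/0.042) = 8.913089.
Hence n ≥ 8.913089/(2·0.071²) = 884.060.
The smallest integer n is 885.

885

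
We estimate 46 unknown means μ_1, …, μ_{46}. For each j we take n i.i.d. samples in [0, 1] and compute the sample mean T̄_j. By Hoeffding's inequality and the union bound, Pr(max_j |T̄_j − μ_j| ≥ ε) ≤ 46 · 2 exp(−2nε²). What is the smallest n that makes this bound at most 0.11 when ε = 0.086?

455

Need 2·46·exp(−2nε²) ≤ 0.11, i.e. exp(−2nε²) ≤ 0.11/92.
So 2nε² ≥ ln(92/0.11) = 6.729063.
Hence n ≥ 6.729063/(2·0.086²) = 454.912.
The smallest integer n is 455.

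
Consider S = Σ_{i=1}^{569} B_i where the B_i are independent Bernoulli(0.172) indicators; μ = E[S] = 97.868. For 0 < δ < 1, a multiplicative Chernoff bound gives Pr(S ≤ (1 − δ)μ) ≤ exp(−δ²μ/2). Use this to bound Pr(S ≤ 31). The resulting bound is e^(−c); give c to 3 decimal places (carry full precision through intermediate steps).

Write 31 = (1 − δ)μ, so δ = 1 − 31/97.868 = 0.6832468…
Then the exponent is δ²μ/2 = (μ − 31)²/(2μ) = 22.843674.

22.844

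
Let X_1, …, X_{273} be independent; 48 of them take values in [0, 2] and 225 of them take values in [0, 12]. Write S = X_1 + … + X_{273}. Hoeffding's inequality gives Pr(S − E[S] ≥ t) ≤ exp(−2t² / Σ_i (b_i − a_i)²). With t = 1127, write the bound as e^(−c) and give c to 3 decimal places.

77.941

Σ(b_i − a_i)² = 48·2² + 225·12² = 32592.
c = 2t² / 32592 = 2·1127² / 32592 = 77.9412.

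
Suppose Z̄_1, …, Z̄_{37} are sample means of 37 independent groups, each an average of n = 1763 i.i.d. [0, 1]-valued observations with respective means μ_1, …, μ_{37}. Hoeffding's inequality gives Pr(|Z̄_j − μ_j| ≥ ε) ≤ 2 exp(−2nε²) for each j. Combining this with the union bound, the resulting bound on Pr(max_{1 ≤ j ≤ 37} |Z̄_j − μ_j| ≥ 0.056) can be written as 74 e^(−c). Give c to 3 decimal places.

Union bound over the 37 events: Pr(max_{1 ≤ j ≤ 37} |Z̄_j − μ_j| ≥ 0.056) ≤ 37·2·exp(−2nε²) = 74 exp(−2·1763·0.056²).
So c = 2·1763·0.056² = 11.0575.

11.058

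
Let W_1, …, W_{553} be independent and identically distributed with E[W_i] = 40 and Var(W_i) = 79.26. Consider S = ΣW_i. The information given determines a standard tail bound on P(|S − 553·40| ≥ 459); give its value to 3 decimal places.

0.208

With mean and variance of each term known, Chebyshev's inequality bounds the deviation of the sum (or sample mean).
Var(S) = n·Var(W_i) = 553·79.26 = 43830.78.
Chebyshev: P(|S − 553·40| ≥ 459) ≤ Var(S)/459² = 43830.78/210681 = 0.2080.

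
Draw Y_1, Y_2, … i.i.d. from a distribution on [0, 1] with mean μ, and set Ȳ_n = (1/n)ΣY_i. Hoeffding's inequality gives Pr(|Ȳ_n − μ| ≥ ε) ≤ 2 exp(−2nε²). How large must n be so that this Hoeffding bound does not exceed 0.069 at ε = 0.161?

65

Require 2·exp(−2nε²) ≤ 0.069, i.e. 2nε² ≥ ln(2/0.069) = 3.366796.
So n ≥ 3.366796 / (2·0.161²) = 64.943.
The smallest integer n is 65.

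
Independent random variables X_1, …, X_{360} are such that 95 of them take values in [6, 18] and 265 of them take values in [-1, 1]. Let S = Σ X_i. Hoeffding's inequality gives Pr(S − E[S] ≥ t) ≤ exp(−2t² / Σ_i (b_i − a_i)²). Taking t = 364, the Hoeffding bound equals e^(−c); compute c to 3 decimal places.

17.978

Σ(b_i − a_i)² = 95·12² + 265·2² = 14740.
c = 2t² / 14740 = 2·364² / 14740 = 17.9777.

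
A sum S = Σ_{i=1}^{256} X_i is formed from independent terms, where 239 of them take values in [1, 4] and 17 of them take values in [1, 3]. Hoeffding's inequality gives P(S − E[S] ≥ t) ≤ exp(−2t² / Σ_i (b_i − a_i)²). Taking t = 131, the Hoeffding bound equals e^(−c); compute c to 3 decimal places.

15.467

Σ(b_i − a_i)² = 239·3² + 17·2² = 2219.
c = 2t² / 2219 = 2·131² / 2219 = 15.4673.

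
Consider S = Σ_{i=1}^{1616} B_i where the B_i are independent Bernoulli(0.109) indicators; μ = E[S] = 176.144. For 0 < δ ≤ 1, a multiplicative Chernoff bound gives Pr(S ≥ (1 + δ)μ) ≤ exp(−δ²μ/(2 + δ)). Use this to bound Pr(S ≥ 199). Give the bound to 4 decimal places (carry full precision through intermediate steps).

0.2484

Write 199 = (1 + δ)μ, so δ = 199/176.144 − 1 = 0.1297575…
Then the exponent is δ²μ/(2 + δ) = (199 − μ)² / (μ·(2 + δ)) = 1.392523.
Bound = exp(−1.392523) = 0.24845.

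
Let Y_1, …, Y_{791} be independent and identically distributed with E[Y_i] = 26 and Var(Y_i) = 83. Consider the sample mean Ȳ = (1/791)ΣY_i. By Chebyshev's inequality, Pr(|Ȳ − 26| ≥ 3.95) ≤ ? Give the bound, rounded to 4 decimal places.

0.0067

Var(Ȳ) = Var(Y_i)/n = 83/791 = 0.10493.
Chebyshev: Pr(|Ȳ − 26| ≥ 3.95) ≤ Var(Ȳ)/(3.95)² = 83/(791·3.95²) = 0.0067.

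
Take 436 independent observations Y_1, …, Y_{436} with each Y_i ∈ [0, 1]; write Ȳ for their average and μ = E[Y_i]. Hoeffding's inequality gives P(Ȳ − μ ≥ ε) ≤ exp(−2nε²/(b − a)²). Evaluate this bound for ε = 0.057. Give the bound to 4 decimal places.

Exponent: 2nε²/(b − a)² = 2·436·0.057² / 1² = 2.83313.
Bound = exp(−2.83313) = 0.05883.

0.0588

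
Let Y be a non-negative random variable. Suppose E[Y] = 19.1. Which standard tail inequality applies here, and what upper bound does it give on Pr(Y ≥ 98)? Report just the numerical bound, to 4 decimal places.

Only the mean of a non-negative variable is known, so Markov's inequality is the applicable tail bound.
Markov's inequality: for a non-negative random variable, Pr(Y ≥ a) ≤ E[Y]/a.
Here E[Y] = 19.1 and a = 98, so the bound is 19.1/98 = 0.1949.

0.1949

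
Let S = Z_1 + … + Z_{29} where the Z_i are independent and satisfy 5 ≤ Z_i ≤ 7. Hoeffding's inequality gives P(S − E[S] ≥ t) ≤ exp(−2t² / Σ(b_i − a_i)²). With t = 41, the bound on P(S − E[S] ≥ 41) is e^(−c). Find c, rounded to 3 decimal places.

Σ(b_i − a_i)² = 29·(2)² = 116.
c = 2t²/116 = 2·41²/116 = 28.9828.

28.983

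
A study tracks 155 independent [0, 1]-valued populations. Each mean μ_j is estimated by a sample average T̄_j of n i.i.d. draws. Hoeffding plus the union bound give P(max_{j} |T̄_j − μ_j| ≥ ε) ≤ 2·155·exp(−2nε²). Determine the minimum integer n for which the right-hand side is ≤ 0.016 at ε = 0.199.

125

Need 2·155·exp(−2nε²) ≤ 0.016, i.e. exp(−2nε²) ≤ 0.016/310.
So 2nε² ≥ ln(310/0.016) = 9.871739.
Hence n ≥ 9.871739/(2·0.199²) = 124.640.
The smallest integer n is 125.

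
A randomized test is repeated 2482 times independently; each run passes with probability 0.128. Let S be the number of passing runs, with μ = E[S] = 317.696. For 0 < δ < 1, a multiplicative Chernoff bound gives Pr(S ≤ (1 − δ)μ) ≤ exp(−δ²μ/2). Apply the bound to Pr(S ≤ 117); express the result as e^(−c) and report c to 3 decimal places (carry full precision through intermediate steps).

Write 117 = (1 − δ)μ, so δ = 1 − 117/317.696 = 0.6317234…
Then the exponent is δ²μ/2 = (μ − 117)²/(2μ) = 63.392181.

63.392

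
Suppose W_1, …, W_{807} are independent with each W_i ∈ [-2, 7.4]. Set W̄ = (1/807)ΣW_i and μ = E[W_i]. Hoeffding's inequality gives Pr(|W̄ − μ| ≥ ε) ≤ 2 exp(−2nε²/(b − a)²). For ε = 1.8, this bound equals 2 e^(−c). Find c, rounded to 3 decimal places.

c = 2nε²/(b − a)² = 2·807·1.8² / 9.4² = 59.1824.

59.182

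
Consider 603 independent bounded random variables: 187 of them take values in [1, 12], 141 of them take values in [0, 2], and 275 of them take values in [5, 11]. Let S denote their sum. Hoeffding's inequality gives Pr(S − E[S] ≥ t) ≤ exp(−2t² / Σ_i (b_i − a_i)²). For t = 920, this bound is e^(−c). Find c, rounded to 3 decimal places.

51.156

Σ(b_i − a_i)² = 187·11² + 141·2² + 275·6² = 33091.
c = 2t² / 33091 = 2·920² / 33091 = 51.1559.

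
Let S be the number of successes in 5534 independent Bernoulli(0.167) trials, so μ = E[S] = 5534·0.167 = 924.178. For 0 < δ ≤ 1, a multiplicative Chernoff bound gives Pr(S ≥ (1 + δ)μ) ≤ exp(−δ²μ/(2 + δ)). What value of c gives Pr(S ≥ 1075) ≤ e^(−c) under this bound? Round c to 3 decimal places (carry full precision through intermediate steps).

Write 1075 = (1 + δ)μ, so δ = 1075/924.178 − 1 = 0.1631958…
Then the exponent is δ²μ/(2 + δ) = (1075 − μ)² / (μ·(2 + δ)) = 11.378314.

11.378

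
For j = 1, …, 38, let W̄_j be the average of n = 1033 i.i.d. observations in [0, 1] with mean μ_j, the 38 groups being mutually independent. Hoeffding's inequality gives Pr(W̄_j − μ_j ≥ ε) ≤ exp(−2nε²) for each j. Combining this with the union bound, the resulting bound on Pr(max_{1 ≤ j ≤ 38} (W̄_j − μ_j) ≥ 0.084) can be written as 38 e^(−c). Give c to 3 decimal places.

14.578

Union bound over the 38 events: Pr(max_{1 ≤ j ≤ 38} (W̄_j − μ_j) ≥ 0.084) ≤ 38·exp(−2nε²) = 38 exp(−2·1033·0.084²).
So c = 2·1033·0.084² = 14.5777.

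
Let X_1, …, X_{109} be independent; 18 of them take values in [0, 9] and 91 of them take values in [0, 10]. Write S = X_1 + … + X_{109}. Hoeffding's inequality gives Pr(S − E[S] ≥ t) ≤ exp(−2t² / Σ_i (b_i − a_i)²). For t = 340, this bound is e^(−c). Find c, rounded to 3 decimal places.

21.898

Σ(b_i − a_i)² = 18·9² + 91·10² = 10558.
c = 2t² / 10558 = 2·340² / 10558 = 21.8981.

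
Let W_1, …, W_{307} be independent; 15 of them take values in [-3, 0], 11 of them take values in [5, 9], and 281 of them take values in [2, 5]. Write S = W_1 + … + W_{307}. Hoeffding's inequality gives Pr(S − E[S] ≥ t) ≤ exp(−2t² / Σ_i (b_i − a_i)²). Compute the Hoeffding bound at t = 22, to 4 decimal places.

Σ(b_i − a_i)² = 15·3² + 11·4² + 281·3² = 2840.
Exponent = 2·22² / 2840 = 0.34085.
Bound = exp(−0.34085) = 0.71117.

0.7112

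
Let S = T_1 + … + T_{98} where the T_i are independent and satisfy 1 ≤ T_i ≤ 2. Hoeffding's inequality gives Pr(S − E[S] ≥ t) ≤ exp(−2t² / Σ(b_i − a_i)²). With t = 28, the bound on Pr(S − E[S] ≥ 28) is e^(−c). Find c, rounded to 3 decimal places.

16.000

Σ(b_i − a_i)² = 98·(1)² = 98.
c = 2t²/98 = 2·28²/98 = 16.0000.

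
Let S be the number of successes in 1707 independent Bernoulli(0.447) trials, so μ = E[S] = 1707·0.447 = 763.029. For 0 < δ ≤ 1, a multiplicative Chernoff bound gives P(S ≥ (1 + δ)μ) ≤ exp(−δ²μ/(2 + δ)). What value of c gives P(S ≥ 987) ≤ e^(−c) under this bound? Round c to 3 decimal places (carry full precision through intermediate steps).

Write 987 = (1 + δ)μ, so δ = 987/763.029 − 1 = 0.2935288…
Then the exponent is δ²μ/(2 + δ) = (987 − μ)² / (μ·(2 + δ)) = 28.664101.

28.664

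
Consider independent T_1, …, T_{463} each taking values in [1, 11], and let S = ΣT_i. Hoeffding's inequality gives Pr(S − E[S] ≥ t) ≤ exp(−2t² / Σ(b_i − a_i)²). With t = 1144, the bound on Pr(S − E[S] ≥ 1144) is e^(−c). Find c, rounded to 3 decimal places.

Σ(b_i − a_i)² = 463·(10)² = 46300.
c = 2t²/46300 = 2·1144²/46300 = 56.5329.

56.533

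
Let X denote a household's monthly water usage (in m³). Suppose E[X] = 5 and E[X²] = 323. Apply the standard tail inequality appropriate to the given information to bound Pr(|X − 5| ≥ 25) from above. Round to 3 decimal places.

The first two moments determine the variance, so Chebyshev's inequality is the sharpest standard bound available.
Var(X) = E[X²] − (E[X])² = 323 − 25 = 298.
Chebyshev's inequality: Pr(|X − μ| ≥ t) ≤ Var(X)/t² = 298/625 = 0.4768.

0.477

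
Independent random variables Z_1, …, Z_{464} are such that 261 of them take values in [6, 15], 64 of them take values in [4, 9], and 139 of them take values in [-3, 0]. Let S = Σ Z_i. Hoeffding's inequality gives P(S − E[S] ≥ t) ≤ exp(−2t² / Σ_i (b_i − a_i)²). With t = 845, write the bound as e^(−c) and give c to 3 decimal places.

Σ(b_i − a_i)² = 261·9² + 64·5² + 139·3² = 23992.
c = 2t² / 23992 = 2·845² / 23992 = 59.5219.

59.522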